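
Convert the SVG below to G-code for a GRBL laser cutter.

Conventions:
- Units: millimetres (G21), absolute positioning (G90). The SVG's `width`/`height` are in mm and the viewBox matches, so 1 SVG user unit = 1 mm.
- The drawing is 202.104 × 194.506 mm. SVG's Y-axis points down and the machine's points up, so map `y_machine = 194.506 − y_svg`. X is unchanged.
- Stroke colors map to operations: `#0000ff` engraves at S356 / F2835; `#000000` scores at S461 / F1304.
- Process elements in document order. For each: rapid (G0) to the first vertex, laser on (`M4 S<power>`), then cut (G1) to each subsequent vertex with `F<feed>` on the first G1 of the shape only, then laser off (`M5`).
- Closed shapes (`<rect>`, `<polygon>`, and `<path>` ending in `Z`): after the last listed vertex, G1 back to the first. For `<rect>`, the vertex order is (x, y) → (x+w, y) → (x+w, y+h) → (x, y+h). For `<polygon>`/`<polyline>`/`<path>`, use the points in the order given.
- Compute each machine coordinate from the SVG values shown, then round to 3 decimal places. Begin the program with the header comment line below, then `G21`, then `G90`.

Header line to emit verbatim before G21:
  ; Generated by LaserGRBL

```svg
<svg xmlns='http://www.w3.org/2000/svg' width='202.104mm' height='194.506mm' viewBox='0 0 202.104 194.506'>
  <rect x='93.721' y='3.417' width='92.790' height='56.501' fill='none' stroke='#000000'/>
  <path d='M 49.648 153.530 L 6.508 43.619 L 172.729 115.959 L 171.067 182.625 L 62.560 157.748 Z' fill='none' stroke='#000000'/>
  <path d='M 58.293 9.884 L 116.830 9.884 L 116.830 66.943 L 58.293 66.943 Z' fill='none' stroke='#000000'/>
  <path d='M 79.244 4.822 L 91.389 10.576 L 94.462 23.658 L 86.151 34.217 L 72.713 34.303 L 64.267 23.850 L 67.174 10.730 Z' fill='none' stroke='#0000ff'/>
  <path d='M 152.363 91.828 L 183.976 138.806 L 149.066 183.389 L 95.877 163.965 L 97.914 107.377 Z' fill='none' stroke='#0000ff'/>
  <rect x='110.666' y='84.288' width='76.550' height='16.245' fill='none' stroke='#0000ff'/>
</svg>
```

Since the viewBox matches the mm dimensions, user units are millimetres directly. The only transform is the Y-flip y_m = 194.506 − y_svg.

Shape 1 is a rectangle drawn with `<rect>`. Its stroke #000000 means score at S461, F1304. After flipping Y the toolpath is (93.721,191.089) → (186.511,191.089) → (186.511,134.588) → (93.721,134.588) → (93.721,191.089), returning to the start.

Shape 2 is a closed polygon drawn with `<path>`. Its stroke #000000 means score at S461, F1304. After flipping Y the toolpath is (49.648,40.976) → (6.508,150.887) → (172.729,78.547) → (171.067,11.881) → (62.560,36.758) → (49.648,40.976), returning to the start.

Shape 3 is a rectangle drawn with `<path>`. Its stroke #000000 means score at S461, F1304. After flipping Y the toolpath is (58.293,184.622) → (116.830,184.622) → (116.830,127.563) → (58.293,127.563) → (58.293,184.622), returning to the start.

Shape 4 is a regular polygon drawn with `<path>`. Its stroke #0000ff means engrave at S356, F2835. After flipping Y the toolpath is (79.244,189.684) → (91.389,183.930) → (94.462,170.848) → (86.151,160.289) → (72.713,160.203) → (64.267,170.656) → (67.174,183.776) → (79.244,189.684), returning to the start.

Shape 5 is a regular polygon drawn with `<path>`. Its stroke #0000ff means engrave at S356, F2835. After flipping Y the toolpath is (152.363,102.678) → (183.976,55.700) → (149.066,11.117) → (95.877,30.541) → (97.914,87.129) → (152.363,102.678), returning to the start.

Shape 6 is a rectangle drawn with `<rect>`. Its stroke #0000ff means engrave at S356, F2835. After flipping Y the toolpath is (110.666,110.218) → (187.216,110.218) → (187.216,93.973) → (110.666,93.973) → (110.666,110.218), returning to the start.

; Generated by LaserGRBL
G21
G90
G0 X93.721 Y191.089
M4 S461
G1 X186.511 Y191.089 F1304
G1 X186.511 Y134.588
G1 X93.721 Y134.588
G1 X93.721 Y191.089
M5
G0 X49.648 Y40.976
M4 S461
G1 X6.508 Y150.887 F1304
G1 X172.729 Y78.547
G1 X171.067 Y11.881
G1 X62.560 Y36.758
G1 X49.648 Y40.976
M5
G0 X58.293 Y184.622
M4 S461
G1 X116.830 Y184.622 F1304
G1 X116.830 Y127.563
G1 X58.293 Y127.563
G1 X58.293 Y184.622
M5
G0 X79.244 Y189.684
M4 S356
G1 X91.389 Y183.930 F2835
G1 X94.462 Y170.848
G1 X86.151 Y160.289
G1 X72.713 Y160.203
G1 X64.267 Y170.656
G1 X67.174 Y183.776
G1 X79.244 Y189.684
M5
G0 X152.363 Y102.678
M4 S356
G1 X183.976 Y55.700 F2835
G1 X149.066 Y11.117
G1 X95.877 Y30.541
G1 X97.914 Y87.129
G1 X152.363 Y102.678
M5
G0 X110.666 Y110.218
M4 S356
G1 X187.216 Y110.218 F2835
G1 X187.216 Y93.973
G1 X110.666 Y93.973
G1 X110.666 Y110.218
M5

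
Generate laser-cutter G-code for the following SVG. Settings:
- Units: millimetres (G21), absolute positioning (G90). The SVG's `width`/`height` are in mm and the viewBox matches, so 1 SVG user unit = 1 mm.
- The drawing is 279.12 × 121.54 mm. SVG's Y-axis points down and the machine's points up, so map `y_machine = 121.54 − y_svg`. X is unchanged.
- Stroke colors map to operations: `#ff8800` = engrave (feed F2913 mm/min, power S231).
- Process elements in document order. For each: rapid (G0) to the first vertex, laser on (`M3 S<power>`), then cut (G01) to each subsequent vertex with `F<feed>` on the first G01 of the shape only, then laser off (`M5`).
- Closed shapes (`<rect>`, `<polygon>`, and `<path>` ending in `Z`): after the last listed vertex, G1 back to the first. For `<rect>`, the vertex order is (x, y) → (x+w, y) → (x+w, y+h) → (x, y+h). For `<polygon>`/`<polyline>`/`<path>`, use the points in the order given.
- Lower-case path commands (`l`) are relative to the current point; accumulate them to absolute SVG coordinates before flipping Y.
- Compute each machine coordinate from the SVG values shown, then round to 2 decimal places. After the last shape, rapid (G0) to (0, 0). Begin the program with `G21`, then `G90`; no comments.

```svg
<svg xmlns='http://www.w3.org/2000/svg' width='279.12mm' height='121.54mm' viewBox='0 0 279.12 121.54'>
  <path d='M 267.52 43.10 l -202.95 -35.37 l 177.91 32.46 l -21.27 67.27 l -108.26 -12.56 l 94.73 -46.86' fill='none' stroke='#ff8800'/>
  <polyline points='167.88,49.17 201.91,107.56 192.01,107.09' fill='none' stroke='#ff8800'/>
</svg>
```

G21
G90
G0 X267.52 Y78.44
M3 S231
G01 X64.57 Y113.81 F2913
G01 X242.48 Y81.35
G01 X221.21 Y14.08
G01 X112.95 Y26.64
G01 X207.68 Y73.50
M5
G0 X167.88 Y72.37
M3 S231
G01 X201.91 Y13.98 F2913
G01 X192.01 Y14.45
M5
G0 X0.00 Y0.00

1 u = 1 mm; y_m = 121.54 − y.

[1] `<path>` open polyline, #ff8800→engrave S231 F2913: (267.52,78.44) → (64.57,113.81) → (242.48,81.35) → (221.21,14.08) → (112.95,26.64) → (207.68,73.50)

[2] `<polyline>` open polyline, #ff8800→engrave S231 F2913: (167.88,72.37) → (201.91,13.98) → (192.01,14.45)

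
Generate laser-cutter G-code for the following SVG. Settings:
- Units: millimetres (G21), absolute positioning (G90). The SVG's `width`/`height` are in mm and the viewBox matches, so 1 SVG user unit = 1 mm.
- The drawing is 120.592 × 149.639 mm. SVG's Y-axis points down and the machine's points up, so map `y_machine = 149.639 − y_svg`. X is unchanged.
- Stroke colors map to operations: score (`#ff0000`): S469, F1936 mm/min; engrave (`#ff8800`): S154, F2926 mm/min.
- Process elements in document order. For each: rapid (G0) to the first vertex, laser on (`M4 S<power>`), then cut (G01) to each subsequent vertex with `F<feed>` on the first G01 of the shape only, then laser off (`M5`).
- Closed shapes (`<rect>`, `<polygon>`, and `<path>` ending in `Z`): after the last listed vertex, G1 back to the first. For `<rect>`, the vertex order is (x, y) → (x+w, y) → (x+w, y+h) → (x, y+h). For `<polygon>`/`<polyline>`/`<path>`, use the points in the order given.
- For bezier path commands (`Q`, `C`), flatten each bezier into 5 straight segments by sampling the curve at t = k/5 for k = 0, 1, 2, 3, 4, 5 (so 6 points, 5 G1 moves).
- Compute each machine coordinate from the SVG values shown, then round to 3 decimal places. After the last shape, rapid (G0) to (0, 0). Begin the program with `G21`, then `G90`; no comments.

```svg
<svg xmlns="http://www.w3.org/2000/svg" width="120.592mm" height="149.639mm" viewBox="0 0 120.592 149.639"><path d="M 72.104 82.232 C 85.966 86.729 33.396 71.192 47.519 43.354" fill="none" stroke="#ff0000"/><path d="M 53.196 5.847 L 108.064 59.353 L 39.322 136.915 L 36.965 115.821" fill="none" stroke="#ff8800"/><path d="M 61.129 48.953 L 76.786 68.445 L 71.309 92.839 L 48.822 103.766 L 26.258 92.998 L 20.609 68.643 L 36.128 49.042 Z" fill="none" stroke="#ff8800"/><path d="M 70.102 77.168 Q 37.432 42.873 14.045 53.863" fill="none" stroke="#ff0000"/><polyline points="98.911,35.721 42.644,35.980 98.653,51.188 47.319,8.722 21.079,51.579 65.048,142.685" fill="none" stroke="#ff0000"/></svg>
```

1 u = 1 mm; y_m = 149.639 − y.

[1] `<path>` cubic bezier, #ff0000→score S469 F1936: (72.104,67.407) → (73.514,67.051) → (65.371,71.132) → (54.064,79.279) → (45.983,91.120) → (47.519,106.285)

[2] `<path>` open polyline, #ff8800→engrave S154 F2926: (53.196,143.792) → (108.064,90.286) → (39.322,12.724) → (36.965,33.818)

[3] `<path>` regular polygon, #ff8800→engrave S154 F2926: (61.129,100.686) → (76.786,81.194) → (71.309,56.800) → (48.822,45.873) → (26.258,56.641) → (20.609,80.996) → (36.128,100.597) → (61.129,100.686) (closed)

[4] `<path>` quadratic bezier, #ff0000→score S469 F1936: (70.102,72.471) → (57.405,84.378) → (45.451,92.661) → (34.240,97.322) → (23.771,98.361) → (14.045,95.776)

[5] `<polyline>` open polyline, #ff0000→score S469 F1936: (98.911,113.918) → (42.644,113.659) → (98.653,98.451) → (47.319,140.917) → (21.079,98.060) → (65.048,6.954)

G21
G90
G0 X72.104 Y67.407
M4 S469
G01 X73.514 Y67.051 F1936
G01 X65.371 Y71.132
G01 X54.064 Y79.279
G01 X45.983 Y91.120
G01 X47.519 Y106.285
M5
G0 X53.196 Y143.792
M4 S154
G01 X108.064 Y90.286 F2926
G01 X39.322 Y12.724
G01 X36.965 Y33.818
M5
G0 X61.129 Y100.686
M4 S154
G01 X76.786 Y81.194 F2926
G01 X71.309 Y56.800
G01 X48.822 Y45.873
G01 X26.258 Y56.641
G01 X20.609 Y80.996
G01 X36.128 Y100.597
G01 X61.129 Y100.686
M5
G0 X70.102 Y72.471
M4 S469
G01 X57.405 Y84.378 F1936
G01 X45.451 Y92.661
G01 X34.240 Y97.322
G01 X23.771 Y98.361
G01 X14.045 Y95.776
M5
G0 X98.911 Y113.918
M4 S469
G01 X42.644 Y113.659 F1936
G01 X98.653 Y98.451
G01 X47.319 Y140.917
G01 X21.079 Y98.060
G01 X65.048 Y6.954
M5
G0 X0.000 Y0.000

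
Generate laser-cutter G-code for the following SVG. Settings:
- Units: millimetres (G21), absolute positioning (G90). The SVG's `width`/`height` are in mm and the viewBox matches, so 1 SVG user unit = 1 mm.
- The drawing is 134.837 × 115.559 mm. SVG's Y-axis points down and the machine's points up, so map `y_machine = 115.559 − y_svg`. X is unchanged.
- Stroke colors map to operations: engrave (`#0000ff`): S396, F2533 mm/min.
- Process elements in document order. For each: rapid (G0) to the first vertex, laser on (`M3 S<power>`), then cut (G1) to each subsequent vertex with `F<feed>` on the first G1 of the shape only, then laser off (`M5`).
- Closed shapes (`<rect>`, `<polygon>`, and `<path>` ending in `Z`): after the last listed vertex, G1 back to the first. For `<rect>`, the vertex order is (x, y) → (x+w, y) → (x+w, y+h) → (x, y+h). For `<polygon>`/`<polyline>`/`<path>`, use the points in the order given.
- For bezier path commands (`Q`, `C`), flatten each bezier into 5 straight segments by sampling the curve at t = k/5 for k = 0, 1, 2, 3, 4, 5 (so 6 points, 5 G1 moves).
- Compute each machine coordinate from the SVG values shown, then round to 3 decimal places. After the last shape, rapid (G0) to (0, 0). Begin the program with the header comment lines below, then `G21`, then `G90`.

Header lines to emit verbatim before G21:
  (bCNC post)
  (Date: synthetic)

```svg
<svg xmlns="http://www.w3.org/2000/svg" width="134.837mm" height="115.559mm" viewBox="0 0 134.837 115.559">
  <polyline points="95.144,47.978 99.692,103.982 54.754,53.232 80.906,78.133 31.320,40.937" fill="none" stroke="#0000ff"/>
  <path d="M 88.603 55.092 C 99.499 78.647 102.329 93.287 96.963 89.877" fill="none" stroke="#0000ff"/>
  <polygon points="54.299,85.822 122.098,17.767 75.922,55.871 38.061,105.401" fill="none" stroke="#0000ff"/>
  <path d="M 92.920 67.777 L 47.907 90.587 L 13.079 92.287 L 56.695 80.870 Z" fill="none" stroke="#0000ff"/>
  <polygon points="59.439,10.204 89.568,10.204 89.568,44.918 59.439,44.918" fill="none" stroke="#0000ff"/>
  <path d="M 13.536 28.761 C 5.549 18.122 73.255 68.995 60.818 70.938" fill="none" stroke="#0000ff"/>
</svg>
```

viewBox `0 0 134.837 115.559` with mm width/height → 1 unit = 1 mm. Flip: y_m = 115.559 − y_svg.

**Shape 1** — `<polyline>` open polyline, stroke `#0000ff` → engrave (S396, F2533). Machine vertices: (95.144,67.581) → (99.692,11.577) → (54.754,62.327) → (80.906,37.426) → (31.320,74.622). Open path.

**Shape 2** — `<path>` cubic bezier, stroke `#0000ff` → engrave (S396, F2533). Control points (SVG): P0=(88.603,55.092), P1=(99.499,78.647), P2=(102.329,93.287), P3=(96.963,89.877); sampled at t=k/5. Machine vertices: (88.603,60.467) → (94.172,47.477) → (97.798,37.065) → (99.476,29.669) → (99.200,25.729) → (96.963,25.682). Open path.

**Shape 3** — `<polygon>` closed polygon, stroke `#0000ff` → engrave (S396, F2533). Machine vertices: (54.299,29.737) → (122.098,97.792) → (75.922,59.688) → (38.061,10.158) → (54.299,29.737). Closed: final G1 returns to the first vertex.

**Shape 4** — `<path>` closed polygon, stroke `#0000ff` → engrave (S396, F2533). Machine vertices: (92.920,47.782) → (47.907,24.972) → (13.079,23.272) → (56.695,34.689) → (92.920,47.782). Closed: final G1 returns to the first vertex.

**Shape 5** — `<polygon>` rectangle, stroke `#0000ff` → engrave (S396, F2533). Machine vertices: (59.439,105.355) → (89.568,105.355) → (89.568,70.641) → (59.439,70.641) → (59.439,105.355). Closed: final G1 returns to the first vertex.

**Shape 6** — `<path>` cubic bezier, stroke `#0000ff` → engrave (S396, F2533). Control points (SVG): P0=(13.536,28.761), P1=(5.549,18.122), P2=(73.255,68.995), P3=(60.818,70.938); sampled at t=k/5. Machine vertices: (13.536,86.798) → (16.580,86.683) → (30.311,77.107) → (47.247,63.371) → (59.910,50.775) → (60.818,44.621). Open path.

(bCNC post)
(Date: synthetic)
G21
G90
G0 X95.144 Y67.581
M3 S396
G1 X99.692 Y11.577 F2533
G1 X54.754 Y62.327
G1 X80.906 Y37.426
G1 X31.320 Y74.622
M5
G0 X88.603 Y60.467
M3 S396
G1 X94.172 Y47.477 F2533
G1 X97.798 Y37.065
G1 X99.476 Y29.669
G1 X99.200 Y25.729
G1 X96.963 Y25.682
M5
G0 X54.299 Y29.737
M3 S396
G1 X122.098 Y97.792 F2533
G1 X75.922 Y59.688
G1 X38.061 Y10.158
G1 X54.299 Y29.737
M5
G0 X92.920 Y47.782
M3 S396
G1 X47.907 Y24.972 F2533
G1 X13.079 Y23.272
G1 X56.695 Y34.689
G1 X92.920 Y47.782
M5
G0 X59.439 Y105.355
M3 S396
G1 X89.568 Y105.355 F2533
G1 X89.568 Y70.641
G1 X59.439 Y70.641
G1 X59.439 Y105.355
M5
G0 X13.536 Y86.798
M3 S396
G1 X16.580 Y86.683 F2533
G1 X30.311 Y77.107
G1 X47.247 Y63.371
G1 X59.910 Y50.775
G1 X60.818 Y44.621
M5
G0 X0.000 Y0.000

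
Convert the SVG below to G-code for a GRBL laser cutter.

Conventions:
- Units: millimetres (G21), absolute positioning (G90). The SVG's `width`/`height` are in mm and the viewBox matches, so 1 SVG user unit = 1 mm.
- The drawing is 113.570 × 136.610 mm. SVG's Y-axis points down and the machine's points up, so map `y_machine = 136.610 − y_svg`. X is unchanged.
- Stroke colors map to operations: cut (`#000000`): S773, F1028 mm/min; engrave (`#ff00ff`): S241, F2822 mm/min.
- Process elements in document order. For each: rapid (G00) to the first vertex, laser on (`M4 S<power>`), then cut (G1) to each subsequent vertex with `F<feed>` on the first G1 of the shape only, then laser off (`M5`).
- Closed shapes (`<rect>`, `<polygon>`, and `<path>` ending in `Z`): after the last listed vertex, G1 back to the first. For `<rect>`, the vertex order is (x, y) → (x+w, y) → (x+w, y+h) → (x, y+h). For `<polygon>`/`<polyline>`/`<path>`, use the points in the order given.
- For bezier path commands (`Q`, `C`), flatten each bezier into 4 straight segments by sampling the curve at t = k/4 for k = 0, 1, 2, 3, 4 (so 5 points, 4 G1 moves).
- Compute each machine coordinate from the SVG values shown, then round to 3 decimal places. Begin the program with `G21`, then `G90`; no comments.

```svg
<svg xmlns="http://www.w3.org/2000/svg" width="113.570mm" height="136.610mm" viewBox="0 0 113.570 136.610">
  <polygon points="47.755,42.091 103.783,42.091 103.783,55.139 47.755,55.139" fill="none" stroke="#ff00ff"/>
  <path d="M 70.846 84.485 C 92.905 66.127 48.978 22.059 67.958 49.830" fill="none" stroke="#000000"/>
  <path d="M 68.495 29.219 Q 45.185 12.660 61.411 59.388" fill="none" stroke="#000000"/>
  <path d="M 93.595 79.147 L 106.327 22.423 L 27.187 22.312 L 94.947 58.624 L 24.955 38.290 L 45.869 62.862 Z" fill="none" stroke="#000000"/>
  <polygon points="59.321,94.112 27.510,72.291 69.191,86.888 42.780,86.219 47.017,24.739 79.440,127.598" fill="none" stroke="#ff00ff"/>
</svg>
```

G21
G90
G00 X47.755 Y94.519
M4 S241
G1 X103.783 Y94.519 F2822
G1 X103.783 Y81.471
G1 X47.755 Y81.471
G1 X47.755 Y94.519
M5
G00 X70.846 Y52.125
M4 S773
G1 X77.032 Y69.190 F1028
G1 X70.557 Y86.751
G1 X63.504 Y95.663
G1 X67.958 Y86.780
M5
G00 X68.495 Y107.391
M4 S773
G1 X59.311 Y111.715 F1028
G1 X55.069 Y108.128
G1 X55.769 Y96.631
G1 X61.411 Y77.222
M5
G00 X93.595 Y57.463
M4 S773
G1 X106.327 Y114.187 F1028
G1 X27.187 Y114.298
G1 X94.947 Y77.986
G1 X24.955 Y98.320
G1 X45.869 Y73.748
G1 X93.595 Y57.463
M5
G00 X59.321 Y42.498
M4 S241
G1 X27.510 Y64.319 F2822
G1 X69.191 Y49.722
G1 X42.780 Y50.391
G1 X47.017 Y111.871
G1 X79.440 Y9.012
G1 X59.321 Y42.498
M5

Since the viewBox matches the mm dimensions, user units are millimetres directly. The only transform is the Y-flip y_m = 136.610 − y_svg.

Shape 1 is a rectangle drawn with `<polygon>`. Its stroke #ff00ff means engrave at S241, F2822. After flipping Y the toolpath is (47.755,94.519) → (103.783,94.519) → (103.783,81.471) → (47.755,81.471) → (47.755,94.519), returning to the start.

Shape 2 is a cubic bezier drawn with `<path>`. Its stroke #000000 means cut at S773, F1028. After flipping Y the toolpath is (70.846,52.125) → (77.032,69.190) → (70.557,86.751) → (63.504,95.663) → (67.958,86.780).

Shape 3 is a quadratic bezier drawn with `<path>`. Its stroke #000000 means cut at S773, F1028. After flipping Y the toolpath is (68.495,107.391) → (59.311,111.715) → (55.069,108.128) → (55.769,96.631) → (61.411,77.222).

Shape 4 is a closed polygon drawn with `<path>`. Its stroke #000000 means cut at S773, F1028. After flipping Y the toolpath is (93.595,57.463) → (106.327,114.187) → (27.187,114.298) → (94.947,77.986) → (24.955,98.320) → (45.869,73.748) → (93.595,57.463), returning to the start.

Shape 5 is a closed polygon drawn with `<polygon>`. Its stroke #ff00ff means engrave at S241, F2822. After flipping Y the toolpath is (59.321,42.498) → (27.510,64.319) → (69.191,49.722) → (42.780,50.391) → (47.017,111.871) → (79.440,9.012) → (59.321,42.498), returning to the start.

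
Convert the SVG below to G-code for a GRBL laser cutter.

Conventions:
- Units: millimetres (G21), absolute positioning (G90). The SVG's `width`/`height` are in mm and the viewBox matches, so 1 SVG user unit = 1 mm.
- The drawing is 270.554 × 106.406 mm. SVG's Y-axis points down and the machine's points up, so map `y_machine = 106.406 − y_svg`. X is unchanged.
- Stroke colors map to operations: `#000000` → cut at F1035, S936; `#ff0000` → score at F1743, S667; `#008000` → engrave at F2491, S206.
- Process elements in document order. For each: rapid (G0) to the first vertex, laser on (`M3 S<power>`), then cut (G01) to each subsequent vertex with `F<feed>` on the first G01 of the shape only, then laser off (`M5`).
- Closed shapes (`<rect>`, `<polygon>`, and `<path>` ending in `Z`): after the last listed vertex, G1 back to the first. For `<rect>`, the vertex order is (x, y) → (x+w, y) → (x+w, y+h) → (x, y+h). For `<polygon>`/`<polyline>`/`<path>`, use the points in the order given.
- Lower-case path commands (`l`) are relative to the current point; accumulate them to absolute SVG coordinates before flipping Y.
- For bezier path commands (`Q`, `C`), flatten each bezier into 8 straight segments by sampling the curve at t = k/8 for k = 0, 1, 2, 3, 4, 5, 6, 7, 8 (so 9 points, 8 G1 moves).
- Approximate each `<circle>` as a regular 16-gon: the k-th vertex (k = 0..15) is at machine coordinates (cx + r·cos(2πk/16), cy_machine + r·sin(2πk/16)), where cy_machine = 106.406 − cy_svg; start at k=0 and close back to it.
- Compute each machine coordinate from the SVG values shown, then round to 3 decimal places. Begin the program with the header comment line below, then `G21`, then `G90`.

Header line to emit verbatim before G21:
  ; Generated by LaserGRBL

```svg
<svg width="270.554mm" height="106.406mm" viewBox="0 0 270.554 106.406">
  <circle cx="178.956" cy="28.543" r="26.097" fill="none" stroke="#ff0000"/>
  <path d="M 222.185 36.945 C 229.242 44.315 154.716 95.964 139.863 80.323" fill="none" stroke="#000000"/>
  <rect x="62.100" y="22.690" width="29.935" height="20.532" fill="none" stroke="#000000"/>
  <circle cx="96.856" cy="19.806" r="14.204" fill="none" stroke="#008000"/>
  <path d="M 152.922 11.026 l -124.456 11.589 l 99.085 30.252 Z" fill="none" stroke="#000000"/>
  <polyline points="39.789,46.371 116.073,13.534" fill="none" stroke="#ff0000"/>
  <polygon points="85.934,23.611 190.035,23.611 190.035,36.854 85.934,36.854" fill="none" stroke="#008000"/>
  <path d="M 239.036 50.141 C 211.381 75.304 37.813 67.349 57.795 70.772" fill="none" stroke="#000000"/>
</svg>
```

1 u = 1 mm; y_m = 106.406 − y.

[1] `<circle>` circle, #ff0000→score S667 F1743: (205.053,77.863) → (203.066,87.850) → (197.409,96.316) → (188.943,101.973) → (178.956,103.960) → (168.969,101.973) → (160.503,96.316) → (154.846,87.850) → (152.859,77.863) → (154.846,67.876) → (160.503,59.410) → (168.969,53.753) → (178.956,51.766) → (188.943,53.753) → (197.409,59.410) → (203.066,67.876) → (205.053,77.863) (closed)

[2] `<path>` cubic bezier, #000000→cut S936 F1035: (222.185,69.461) → (221.283,64.840) → (214.388,57.374) → (203.155,48.373) → (189.240,39.143) → (174.298,30.991) → (159.984,25.226) → (147.954,23.154) → (139.863,26.083)

[3] `<rect>` rectangle, #000000→cut S936 F1035: (62.100,83.716) → (92.035,83.716) → (92.035,63.184) → (62.100,63.184) → (62.100,83.716) (closed)

[4] `<circle>` circle, #008000→engrave S206 F2491: (111.060,86.600) → (109.979,92.036) → (106.900,96.644) → (102.292,99.723) → (96.856,100.804) → (91.420,99.723) → (86.812,96.644) → (83.733,92.036) → (82.652,86.600) → (83.733,81.164) → (86.812,76.556) → (91.420,73.477) → (96.856,72.396) → (102.292,73.477) → (106.900,76.556) → (109.979,81.164) → (111.060,86.600) (closed)

[5] `<path>` closed polygon, #000000→cut S936 F1035: (152.922,95.380) → (28.466,83.791) → (127.551,53.539) → (152.922,95.380) (closed)

[6] `<polyline>` line segment, #ff0000→score S667 F1743: (39.789,60.035) → (116.073,92.872)

[7] `<polygon>` rectangle, #008000→engrave S206 F2491: (85.934,82.795) → (190.035,82.795) → (190.035,69.552) → (85.934,69.552) → (85.934,82.795) (closed)

[8] `<path>` cubic bezier, #000000→cut S936 F1035: (239.036,56.265) → (222.489,48.294) → (196.240,42.907) → (164.268,39.582) → (130.552,37.797) → (99.068,37.031) → (73.795,36.763) → (58.711,36.471) → (57.795,35.634)

; Generated by LaserGRBL
G21
G90
G0 X205.053 Y77.863
M3 S667
G01 X203.066 Y87.850 F1743
G01 X197.409 Y96.316
G01 X188.943 Y101.973
G01 X178.956 Y103.960
G01 X168.969 Y101.973
G01 X160.503 Y96.316
G01 X154.846 Y87.850
G01 X152.859 Y77.863
G01 X154.846 Y67.876
G01 X160.503 Y59.410
G01 X168.969 Y53.753
G01 X178.956 Y51.766
G01 X188.943 Y53.753
G01 X197.409 Y59.410
G01 X203.066 Y67.876
G01 X205.053 Y77.863
M5
G0 X222.185 Y69.461
M3 S936
G01 X221.283 Y64.840 F1035
G01 X214.388 Y57.374
G01 X203.155 Y48.373
G01 X189.240 Y39.143
G01 X174.298 Y30.991
G01 X159.984 Y25.226
G01 X147.954 Y23.154
G01 X139.863 Y26.083
M5
G0 X62.100 Y83.716
M3 S936
G01 X92.035 Y83.716 F1035
G01 X92.035 Y63.184
G01 X62.100 Y63.184
G01 X62.100 Y83.716
M5
G0 X111.060 Y86.600
M3 S206
G01 X109.979 Y92.036 F2491
G01 X106.900 Y96.644
G01 X102.292 Y99.723
G01 X96.856 Y100.804
G01 X91.420 Y99.723
G01 X86.812 Y96.644
G01 X83.733 Y92.036
G01 X82.652 Y86.600
G01 X83.733 Y81.164
G01 X86.812 Y76.556
G01 X91.420 Y73.477
G01 X96.856 Y72.396
G01 X102.292 Y73.477
G01 X106.900 Y76.556
G01 X109.979 Y81.164
G01 X111.060 Y86.600
M5
G0 X152.922 Y95.380
M3 S936
G01 X28.466 Y83.791 F1035
G01 X127.551 Y53.539
G01 X152.922 Y95.380
M5
G0 X39.789 Y60.035
M3 S667
G01 X116.073 Y92.872 F1743
M5
G0 X85.934 Y82.795
M3 S206
G01 X190.035 Y82.795 F2491
G01 X190.035 Y69.552
G01 X85.934 Y69.552
G01 X85.934 Y82.795
M5
G0 X239.036 Y56.265
M3 S936
G01 X222.489 Y48.294 F1035
G01 X196.240 Y42.907
G01 X164.268 Y39.582
G01 X130.552 Y37.797
G01 X99.068 Y37.031
G01 X73.795 Y36.763
G01 X58.711 Y36.471
G01 X57.795 Y35.634
M5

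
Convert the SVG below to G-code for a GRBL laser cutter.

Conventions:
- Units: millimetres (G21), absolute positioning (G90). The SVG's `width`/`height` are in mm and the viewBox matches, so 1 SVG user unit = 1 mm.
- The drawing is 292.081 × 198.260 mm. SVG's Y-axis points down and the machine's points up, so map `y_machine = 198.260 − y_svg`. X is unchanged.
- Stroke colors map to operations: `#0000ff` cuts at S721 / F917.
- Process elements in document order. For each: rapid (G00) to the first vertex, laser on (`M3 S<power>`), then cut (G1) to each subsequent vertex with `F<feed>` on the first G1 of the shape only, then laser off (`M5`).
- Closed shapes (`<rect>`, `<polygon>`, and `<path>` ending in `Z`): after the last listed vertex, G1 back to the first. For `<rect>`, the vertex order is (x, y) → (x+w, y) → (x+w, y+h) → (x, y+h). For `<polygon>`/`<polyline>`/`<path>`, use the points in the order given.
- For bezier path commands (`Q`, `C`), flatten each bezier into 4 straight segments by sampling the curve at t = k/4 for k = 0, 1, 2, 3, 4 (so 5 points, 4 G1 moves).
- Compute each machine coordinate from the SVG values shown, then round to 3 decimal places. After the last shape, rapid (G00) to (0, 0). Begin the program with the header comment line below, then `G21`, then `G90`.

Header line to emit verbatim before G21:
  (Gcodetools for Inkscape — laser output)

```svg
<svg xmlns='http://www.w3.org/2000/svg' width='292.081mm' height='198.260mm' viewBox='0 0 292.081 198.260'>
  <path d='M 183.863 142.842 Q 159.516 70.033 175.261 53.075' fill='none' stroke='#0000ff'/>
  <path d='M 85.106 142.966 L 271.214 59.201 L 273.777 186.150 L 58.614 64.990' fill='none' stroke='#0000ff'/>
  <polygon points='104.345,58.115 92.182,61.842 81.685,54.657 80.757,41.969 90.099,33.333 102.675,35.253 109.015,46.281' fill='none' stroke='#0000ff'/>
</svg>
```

viewBox `0 0 292.081 198.260` with mm width/height → 1 unit = 1 mm. Flip: y_m = 198.260 − y_svg.

**Shape 1** — `<path>` quadratic bezier, stroke `#0000ff` → cut (S721, F917). Control points (SVG): P0=(183.863,142.842), P1=(159.516,70.033), P2=(175.261,53.075); sampled at t=k/4. Machine vertices: (183.863,55.418) → (174.195,88.332) → (169.539,114.264) → (169.894,133.215) → (175.261,145.185). Open path.

**Shape 2** — `<path>` open polyline, stroke `#0000ff` → cut (S721, F917). Machine vertices: (85.106,55.294) → (271.214,139.059) → (273.777,12.110) → (58.614,133.270). Open path.

**Shape 3** — `<polygon>` regular polygon, stroke `#0000ff` → cut (S721, F917). Machine vertices: (104.345,140.145) → (92.182,136.418) → (81.685,143.603) → (80.757,156.291) → (90.099,164.927) → (102.675,163.007) → (109.015,151.979) → (104.345,140.145). Closed: final G1 returns to the first vertex.

(Gcodetools for Inkscape — laser output)
G21
G90
G00 X183.863 Y55.418
M3 S721
G1 X174.195 Y88.332 F917
G1 X169.539 Y114.264
G1 X169.894 Y133.215
G1 X175.261 Y145.185
M5
G00 X85.106 Y55.294
M3 S721
G1 X271.214 Y139.059 F917
G1 X273.777 Y12.110
G1 X58.614 Y133.270
M5
G00 X104.345 Y140.145
M3 S721
G1 X92.182 Y136.418 F917
G1 X81.685 Y143.603
G1 X80.757 Y156.291
G1 X90.099 Y164.927
G1 X102.675 Y163.007
G1 X109.015 Y151.979
G1 X104.345 Y140.145
M5
G00 X0.000 Y0.000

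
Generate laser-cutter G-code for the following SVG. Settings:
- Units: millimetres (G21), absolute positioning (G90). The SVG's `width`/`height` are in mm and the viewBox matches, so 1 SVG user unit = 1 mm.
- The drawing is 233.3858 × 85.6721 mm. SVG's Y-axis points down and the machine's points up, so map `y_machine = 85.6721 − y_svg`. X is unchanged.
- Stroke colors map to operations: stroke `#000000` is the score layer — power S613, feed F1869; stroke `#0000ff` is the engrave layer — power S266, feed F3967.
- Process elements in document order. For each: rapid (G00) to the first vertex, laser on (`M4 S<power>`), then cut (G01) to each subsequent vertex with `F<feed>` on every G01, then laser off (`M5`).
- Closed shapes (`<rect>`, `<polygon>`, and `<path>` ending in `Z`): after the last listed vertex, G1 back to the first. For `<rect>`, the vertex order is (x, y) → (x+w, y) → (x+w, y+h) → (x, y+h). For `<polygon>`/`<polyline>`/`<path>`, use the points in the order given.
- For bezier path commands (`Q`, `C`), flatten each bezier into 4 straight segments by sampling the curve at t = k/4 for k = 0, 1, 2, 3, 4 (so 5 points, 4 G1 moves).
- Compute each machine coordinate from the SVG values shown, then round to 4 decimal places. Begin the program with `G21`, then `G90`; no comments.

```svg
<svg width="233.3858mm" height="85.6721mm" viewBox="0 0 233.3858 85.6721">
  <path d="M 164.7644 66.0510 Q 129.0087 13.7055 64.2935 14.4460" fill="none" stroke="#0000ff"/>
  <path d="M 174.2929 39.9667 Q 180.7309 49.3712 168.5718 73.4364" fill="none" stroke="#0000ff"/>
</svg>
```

1 u = 1 mm; y_m = 85.6721 − y.

[1] `<path>` quadratic bezier, #0000ff→engrave S266 F3967: (164.7644,19.6211) → (145.0766,42.4760) → (121.7688,58.6951) → (94.8411,68.2785) → (64.2935,71.2261)

[2] `<path>` quadratic bezier, #0000ff→engrave S266 F3967: (174.2929,45.7054) → (176.3496,40.0869) → (176.0816,32.6357) → (173.4890,23.3520) → (168.5718,12.2357)

G21
G90
G00 X164.7644 Y19.6211
M4 S266
G01 X145.0766 Y42.4760 F3967
G01 X121.7688 Y58.6951 F3967
G01 X94.8411 Y68.2785 F3967
G01 X64.2935 Y71.2261 F3967
M5
G00 X174.2929 Y45.7054
M4 S266
G01 X176.3496 Y40.0869 F3967
G01 X176.0816 Y32.6357 F3967
G01 X173.4890 Y23.3520 F3967
G01 X168.5718 Y12.2357 F3967
M5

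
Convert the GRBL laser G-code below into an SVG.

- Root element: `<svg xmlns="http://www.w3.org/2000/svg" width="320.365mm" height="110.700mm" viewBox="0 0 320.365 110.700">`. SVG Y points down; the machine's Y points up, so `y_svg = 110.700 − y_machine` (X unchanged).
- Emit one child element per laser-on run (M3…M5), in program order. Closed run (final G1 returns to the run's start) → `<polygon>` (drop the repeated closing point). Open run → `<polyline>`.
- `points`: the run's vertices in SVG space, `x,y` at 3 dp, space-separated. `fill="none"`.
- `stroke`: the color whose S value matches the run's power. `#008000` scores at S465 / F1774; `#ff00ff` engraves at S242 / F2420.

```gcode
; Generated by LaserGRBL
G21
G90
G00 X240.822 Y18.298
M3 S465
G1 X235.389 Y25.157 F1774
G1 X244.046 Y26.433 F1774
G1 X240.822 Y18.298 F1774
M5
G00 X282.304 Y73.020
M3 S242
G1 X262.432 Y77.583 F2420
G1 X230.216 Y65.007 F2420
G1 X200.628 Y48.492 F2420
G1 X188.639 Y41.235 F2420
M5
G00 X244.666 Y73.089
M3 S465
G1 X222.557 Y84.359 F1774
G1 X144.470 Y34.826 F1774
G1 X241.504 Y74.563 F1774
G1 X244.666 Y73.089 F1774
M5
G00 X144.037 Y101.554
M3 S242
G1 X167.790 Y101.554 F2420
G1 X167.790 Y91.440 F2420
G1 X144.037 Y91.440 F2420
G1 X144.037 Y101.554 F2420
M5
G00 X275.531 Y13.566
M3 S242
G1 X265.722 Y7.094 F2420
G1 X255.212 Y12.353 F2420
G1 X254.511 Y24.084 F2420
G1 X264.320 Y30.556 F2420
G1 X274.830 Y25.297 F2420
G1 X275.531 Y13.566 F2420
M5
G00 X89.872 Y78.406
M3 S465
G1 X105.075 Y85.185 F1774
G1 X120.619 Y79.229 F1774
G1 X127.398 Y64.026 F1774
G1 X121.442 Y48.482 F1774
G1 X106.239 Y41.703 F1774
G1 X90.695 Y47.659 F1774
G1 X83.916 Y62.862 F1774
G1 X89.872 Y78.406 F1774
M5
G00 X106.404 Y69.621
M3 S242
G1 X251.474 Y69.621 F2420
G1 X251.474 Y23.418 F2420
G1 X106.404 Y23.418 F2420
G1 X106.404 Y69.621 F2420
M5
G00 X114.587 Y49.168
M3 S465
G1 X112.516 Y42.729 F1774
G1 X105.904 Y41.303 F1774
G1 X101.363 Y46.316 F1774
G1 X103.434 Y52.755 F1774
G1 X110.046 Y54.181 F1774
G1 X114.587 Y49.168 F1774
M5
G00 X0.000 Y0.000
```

Machine Y-up, SVG Y-down with viewBox height 110.700, so y_svg = 110.700 − y_machine; X carries over.

Run 1: S465 ⇒ score layer `#008000`. The run returns to its start, so emit a `<polygon>` with points (Y-flipped): 240.822,92.402 235.389,85.543 244.046,84.267.

Run 2: S242 ⇒ engrave layer `#ff00ff`. The run is open, so emit a `<polyline>` with points (Y-flipped): 282.304,37.680 262.432,33.117 230.216,45.693 200.628,62.208 188.639,69.465.

Run 3: power S465 maps to stroke `#008000` (score). The run returns to its start, so emit a `<polygon>` with points (Y-flipped): 244.666,37.611 222.557,26.341 144.470,75.874 241.504,36.137.

Run 4: the run's S242 means `#ff00ff` (engrave). The run returns to its start, so emit a `<polygon>` with points (Y-flipped): 144.037,9.146 167.790,9.146 167.790,19.260 144.037,19.260.

Run 5: S242 ⇒ engrave layer `#ff00ff`. The run returns to its start, so emit a `<polygon>` with points (Y-flipped): 275.531,97.134 265.722,103.606 255.212,98.347 254.511,86.616 264.320,80.144 274.830,85.403.

Run 6: power S465 maps to stroke `#008000` (score). The run returns to its start, so emit a `<polygon>` with points (Y-flipped): 89.872,32.294 105.075,25.515 120.619,31.471 127.398,46.674 121.442,62.218 106.239,68.997 90.695,63.041 83.916,47.838.

Run 7: power S242 maps to stroke `#ff00ff` (engrave). The run returns to its start, so emit a `<polygon>` with points (Y-flipped): 106.404,41.079 251.474,41.079 251.474,87.282 106.404,87.282.

Run 8: power S465 maps to stroke `#008000` (score). The run returns to its start, so emit a `<polygon>` with points (Y-flipped): 114.587,61.532 112.516,67.971 105.904,69.397 101.363,64.384 103.434,57.945 110.046,56.519.

<svg xmlns="http://www.w3.org/2000/svg" width="320.365mm" height="110.700mm" viewBox="0 0 320.365 110.700">
  <polygon points="240.822,92.402 235.389,85.543 244.046,84.267" fill="none" stroke="#008000"/>
  <polyline points="282.304,37.680 262.432,33.117 230.216,45.693 200.628,62.208 188.639,69.465" fill="none" stroke="#ff00ff"/>
  <polygon points="244.666,37.611 222.557,26.341 144.470,75.874 241.504,36.137" fill="none" stroke="#008000"/>
  <polygon points="144.037,9.146 167.790,9.146 167.790,19.260 144.037,19.260" fill="none" stroke="#ff00ff"/>
  <polygon points="275.531,97.134 265.722,103.606 255.212,98.347 254.511,86.616 264.320,80.144 274.830,85.403" fill="none" stroke="#ff00ff"/>
  <polygon points="89.872,32.294 105.075,25.515 120.619,31.471 127.398,46.674 121.442,62.218 106.239,68.997 90.695,63.041 83.916,47.838" fill="none" stroke="#008000"/>
  <polygon points="106.404,41.079 251.474,41.079 251.474,87.282 106.404,87.282" fill="none" stroke="#ff00ff"/>
  <polygon points="114.587,61.532 112.516,67.971 105.904,69.397 101.363,64.384 103.434,57.945 110.046,56.519" fill="none" stroke="#008000"/>
</svg>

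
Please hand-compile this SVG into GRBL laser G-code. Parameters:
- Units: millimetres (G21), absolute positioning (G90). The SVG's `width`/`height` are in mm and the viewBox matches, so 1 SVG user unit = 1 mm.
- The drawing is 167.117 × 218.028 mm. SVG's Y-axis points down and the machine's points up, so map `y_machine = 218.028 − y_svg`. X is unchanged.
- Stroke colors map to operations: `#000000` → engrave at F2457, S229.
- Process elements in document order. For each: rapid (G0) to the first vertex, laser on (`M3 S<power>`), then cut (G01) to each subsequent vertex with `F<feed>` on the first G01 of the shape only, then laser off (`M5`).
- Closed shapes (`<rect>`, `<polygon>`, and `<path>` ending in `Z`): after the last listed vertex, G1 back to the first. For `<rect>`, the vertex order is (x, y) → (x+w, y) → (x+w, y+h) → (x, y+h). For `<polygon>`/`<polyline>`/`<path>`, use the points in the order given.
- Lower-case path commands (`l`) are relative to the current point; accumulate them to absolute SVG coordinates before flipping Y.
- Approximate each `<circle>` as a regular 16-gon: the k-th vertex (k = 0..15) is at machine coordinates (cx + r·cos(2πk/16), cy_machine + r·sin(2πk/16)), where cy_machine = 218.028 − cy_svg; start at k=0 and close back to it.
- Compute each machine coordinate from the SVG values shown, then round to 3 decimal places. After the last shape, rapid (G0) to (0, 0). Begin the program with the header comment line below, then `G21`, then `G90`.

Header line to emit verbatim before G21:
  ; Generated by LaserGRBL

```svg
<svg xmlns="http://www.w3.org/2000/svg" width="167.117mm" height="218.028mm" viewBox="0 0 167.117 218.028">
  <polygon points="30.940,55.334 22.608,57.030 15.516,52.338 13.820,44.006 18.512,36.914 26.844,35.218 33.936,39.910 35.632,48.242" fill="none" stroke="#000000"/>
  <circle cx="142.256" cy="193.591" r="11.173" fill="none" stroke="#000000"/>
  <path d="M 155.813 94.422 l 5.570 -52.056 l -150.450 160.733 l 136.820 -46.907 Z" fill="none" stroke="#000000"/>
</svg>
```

; Generated by LaserGRBL
G21
G90
G0 X30.940 Y162.694
M3 S229
G01 X22.608 Y160.998 F2457
G01 X15.516 Y165.690
G01 X13.820 Y174.022
G01 X18.512 Y181.114
G01 X26.844 Y182.810
G01 X33.936 Y178.118
G01 X35.632 Y169.786
G01 X30.940 Y162.694
M5
G0 X153.429 Y24.437
M3 S229
G01 X152.579 Y28.713 F2457
G01 X150.157 Y32.338
G01 X146.532 Y34.760
G01 X142.256 Y35.610
G01 X137.980 Y34.760
G01 X134.355 Y32.338
G01 X131.933 Y28.713
G01 X131.083 Y24.437
G01 X131.933 Y20.161
G01 X134.355 Y16.536
G01 X137.980 Y14.114
G01 X142.256 Y13.264
G01 X146.532 Y14.114
G01 X150.157 Y16.536
G01 X152.579 Y20.161
G01 X153.429 Y24.437
M5
G0 X155.813 Y123.606
M3 S229
G01 X161.383 Y175.662 F2457
G01 X10.933 Y14.929
G01 X147.753 Y61.836
G01 X155.813 Y123.606
M5
G0 X0.000 Y0.000

Since the viewBox matches the mm dimensions, user units are millimetres directly. The only transform is the Y-flip y_m = 218.028 − y_svg.

Shape 1 is a regular polygon drawn with `<polygon>`. Its stroke #000000 means engrave at S229, F2457. After flipping Y the toolpath is (30.940,162.694) → (22.608,160.998) → (15.516,165.690) → (13.820,174.022) → (18.512,181.114) → (26.844,182.810) → (33.936,178.118) → (35.632,169.786) → (30.940,162.694), returning to the start.

Shape 2 is a circle drawn with `<circle>`. Its stroke #000000 means engrave at S229, F2457. After flipping Y the toolpath is (153.429,24.437) → (152.579,28.713) → (150.157,32.338) → (146.532,34.760) → (142.256,35.610) → (137.980,34.760) → (134.355,32.338) → (131.933,28.713) → (131.083,24.437) → (131.933,20.161) → (134.355,16.536) → (137.980,14.114) → (142.256,13.264) → (146.532,14.114) → (150.157,16.536) → (152.579,20.161) → (153.429,24.437), returning to the start.

Shape 3 is a closed polygon drawn with `<path>`. Its stroke #000000 means engrave at S229, F2457. After flipping Y the toolpath is (155.813,123.606) → (161.383,175.662) → (10.933,14.929) → (147.753,61.836) → (155.813,123.606), returning to the start.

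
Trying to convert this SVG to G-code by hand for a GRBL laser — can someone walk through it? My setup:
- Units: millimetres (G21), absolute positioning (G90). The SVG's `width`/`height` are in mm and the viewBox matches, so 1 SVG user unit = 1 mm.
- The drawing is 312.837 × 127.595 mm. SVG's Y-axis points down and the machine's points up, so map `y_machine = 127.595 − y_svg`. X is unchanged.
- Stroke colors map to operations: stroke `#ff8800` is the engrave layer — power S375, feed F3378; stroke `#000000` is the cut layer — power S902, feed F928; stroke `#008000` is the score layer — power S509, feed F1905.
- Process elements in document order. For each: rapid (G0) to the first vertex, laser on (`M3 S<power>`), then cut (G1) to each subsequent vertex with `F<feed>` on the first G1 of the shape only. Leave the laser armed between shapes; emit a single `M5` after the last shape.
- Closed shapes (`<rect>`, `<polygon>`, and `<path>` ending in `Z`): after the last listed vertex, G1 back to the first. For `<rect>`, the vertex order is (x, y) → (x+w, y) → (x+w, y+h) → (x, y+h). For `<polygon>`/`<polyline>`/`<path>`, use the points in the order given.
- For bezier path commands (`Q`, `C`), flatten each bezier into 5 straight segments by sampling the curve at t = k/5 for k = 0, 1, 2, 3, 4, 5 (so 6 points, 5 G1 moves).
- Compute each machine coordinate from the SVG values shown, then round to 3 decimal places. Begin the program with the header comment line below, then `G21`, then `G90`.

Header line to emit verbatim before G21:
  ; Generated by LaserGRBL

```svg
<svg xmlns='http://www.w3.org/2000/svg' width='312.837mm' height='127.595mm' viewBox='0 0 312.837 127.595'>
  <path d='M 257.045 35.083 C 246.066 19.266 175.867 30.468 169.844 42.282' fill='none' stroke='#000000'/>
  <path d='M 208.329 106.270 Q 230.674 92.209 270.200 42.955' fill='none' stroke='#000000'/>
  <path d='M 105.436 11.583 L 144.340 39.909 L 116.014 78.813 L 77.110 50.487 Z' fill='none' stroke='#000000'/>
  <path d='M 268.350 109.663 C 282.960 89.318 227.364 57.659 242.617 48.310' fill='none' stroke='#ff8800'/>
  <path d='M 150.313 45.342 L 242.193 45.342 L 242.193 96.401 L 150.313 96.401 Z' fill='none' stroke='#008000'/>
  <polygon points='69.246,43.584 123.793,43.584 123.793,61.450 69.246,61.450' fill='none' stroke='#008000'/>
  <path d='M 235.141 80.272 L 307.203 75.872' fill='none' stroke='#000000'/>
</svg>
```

viewBox `0 0 312.837 127.595` with mm width/height → 1 unit = 1 mm. Flip: y_m = 127.595 − y_svg.

**Shape 1** — `<path>` cubic bezier, stroke `#000000` → cut (S902, F928). Control points (SVG): P0=(257.045,35.083), P1=(246.066,19.266), P2=(175.867,30.468), P3=(169.844,42.282); sampled at t=k/5. Machine vertices: (257.045,92.512) → (244.338,98.971) → (223.342,100.213) → (199.979,97.506) → (180.172,92.117) → (169.844,85.313). Open path.

**Shape 2** — `<path>` quadratic bezier, stroke `#000000` → cut (S902, F928). Control points (SVG): P0=(208.329,106.270), P1=(230.674,92.209), P2=(270.200,42.955); sampled at t=k/5. Machine vertices: (208.329,21.325) → (217.954,28.357) → (228.954,38.205) → (241.328,50.868) → (255.077,66.346) → (270.200,84.640). Open path.

**Shape 3** — `<path>` regular polygon, stroke `#000000` → cut (S902, F928). Machine vertices: (105.436,116.012) → (144.340,87.686) → (116.014,48.782) → (77.110,77.108) → (105.436,116.012). Closed: final G1 returns to the first vertex.

**Shape 4** — `<path>` cubic bezier, stroke `#ff8800` → engrave (S375, F3378). Control points (SVG): P0=(268.350,109.663), P1=(282.960,89.318), P2=(227.364,57.659), P3=(242.617,48.310); sampled at t=k/5. Machine vertices: (268.350,17.932) → (269.820,31.228) → (261.211,45.625) → (249.293,59.509) → (240.839,71.267) → (242.617,79.285). Open path.

**Shape 5** — `<path>` rectangle, stroke `#008000` → score (S509, F1905). Machine vertices: (150.313,82.253) → (242.193,82.253) → (242.193,31.194) → (150.313,31.194) → (150.313,82.253). Closed: final G1 returns to the first vertex.

**Shape 6** — `<polygon>` rectangle, stroke `#008000` → score (S509, F1905). Machine vertices: (69.246,84.011) → (123.793,84.011) → (123.793,66.145) → (69.246,66.145) → (69.246,84.011). Closed: final G1 returns to the first vertex.

**Shape 7** — `<path>` line segment, stroke `#000000` → cut (S902, F928). Machine vertices: (235.141,47.323) → (307.203,51.723). Open path.

; Generated by LaserGRBL
G21
G90
G0 X257.045 Y92.512
M3 S902
G1 X244.338 Y98.971 F928
G1 X223.342 Y100.213
G1 X199.979 Y97.506
G1 X180.172 Y92.117
G1 X169.844 Y85.313
G0 X208.329 Y21.325
M3 S902
G1 X217.954 Y28.357 F928
G1 X228.954 Y38.205
G1 X241.328 Y50.868
G1 X255.077 Y66.346
G1 X270.200 Y84.640
G0 X105.436 Y116.012
M3 S902
G1 X144.340 Y87.686 F928
G1 X116.014 Y48.782
G1 X77.110 Y77.108
G1 X105.436 Y116.012
G0 X268.350 Y17.932
M3 S375
G1 X269.820 Y31.228 F3378
G1 X261.211 Y45.625
G1 X249.293 Y59.509
G1 X240.839 Y71.267
G1 X242.617 Y79.285
G0 X150.313 Y82.253
M3 S509
G1 X242.193 Y82.253 F1905
G1 X242.193 Y31.194
G1 X150.313 Y31.194
G1 X150.313 Y82.253
G0 X69.246 Y84.011
M3 S509
G1 X123.793 Y84.011 F1905
G1 X123.793 Y66.145
G1 X69.246 Y66.145
G1 X69.246 Y84.011
G0 X235.141 Y47.323
M3 S902
G1 X307.203 Y51.723 F928
M5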